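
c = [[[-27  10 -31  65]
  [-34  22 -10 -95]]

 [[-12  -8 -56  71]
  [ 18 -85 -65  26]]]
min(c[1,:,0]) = -12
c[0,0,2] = -31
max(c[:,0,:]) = 71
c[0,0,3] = 65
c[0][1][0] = -34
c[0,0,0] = -27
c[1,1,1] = -85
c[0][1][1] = 22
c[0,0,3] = 65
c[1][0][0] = -12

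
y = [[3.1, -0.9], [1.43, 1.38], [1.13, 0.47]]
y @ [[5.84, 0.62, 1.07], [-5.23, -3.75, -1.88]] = [[22.81, 5.30, 5.01],[1.13, -4.29, -1.06],[4.14, -1.06, 0.33]]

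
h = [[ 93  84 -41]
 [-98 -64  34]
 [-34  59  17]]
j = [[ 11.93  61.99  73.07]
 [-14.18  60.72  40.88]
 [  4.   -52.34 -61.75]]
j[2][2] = -61.75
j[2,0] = 4.0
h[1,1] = -64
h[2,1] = 59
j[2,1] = -52.34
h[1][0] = -98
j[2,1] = -52.34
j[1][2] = 40.88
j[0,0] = 11.93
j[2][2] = -61.75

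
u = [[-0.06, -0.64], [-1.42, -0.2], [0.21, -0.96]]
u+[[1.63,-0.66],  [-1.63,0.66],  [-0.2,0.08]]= [[1.57, -1.3],  [-3.05, 0.46],  [0.01, -0.88]]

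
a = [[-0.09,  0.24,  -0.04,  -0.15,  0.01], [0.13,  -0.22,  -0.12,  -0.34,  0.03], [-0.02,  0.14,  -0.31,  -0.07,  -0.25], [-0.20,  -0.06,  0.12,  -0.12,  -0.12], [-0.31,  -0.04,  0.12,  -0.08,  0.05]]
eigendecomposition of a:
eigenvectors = [[(-0.32-0.36j), -0.32+0.36j, (0.21-0.35j), (0.21+0.35j), -0.33+0.00j], [(-0.14-0.37j), (-0.14+0.37j), 0.29+0.39j, (0.29-0.39j), 0.39+0.00j], [(-0.37-0.02j), -0.37+0.02j, 0.68+0.00j, 0.68-0.00j, -0.80+0.00j], [(0.03+0.33j), 0.03-0.33j, 0.17-0.20j, 0.17+0.20j, (0.29+0j)], [0.61+0.00j, 0.61-0.00j, (0.14-0.22j), 0.14+0.22j, (0.08+0j)]]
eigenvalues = [(0.15+0.16j), (0.15-0.16j), (-0.32+0.19j), (-0.32-0.19j), (-0.33+0j)]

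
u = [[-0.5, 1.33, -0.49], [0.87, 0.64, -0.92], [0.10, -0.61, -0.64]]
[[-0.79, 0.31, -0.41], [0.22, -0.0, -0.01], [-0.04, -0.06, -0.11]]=u @ [[0.76, -0.18, 0.35], [-0.18, 0.14, -0.07], [0.35, -0.07, 0.29]]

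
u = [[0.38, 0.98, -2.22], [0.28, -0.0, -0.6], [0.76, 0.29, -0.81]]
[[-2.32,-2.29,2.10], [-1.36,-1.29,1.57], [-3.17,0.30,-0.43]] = u@ [[-3.70, 2.26, -2.51],[0.29, 4.04, -5.45],[0.54, 3.2, -3.78]]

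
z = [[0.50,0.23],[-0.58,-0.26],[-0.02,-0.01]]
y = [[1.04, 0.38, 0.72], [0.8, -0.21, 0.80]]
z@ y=[[0.70,0.14,0.54], [-0.81,-0.17,-0.63], [-0.03,-0.01,-0.02]]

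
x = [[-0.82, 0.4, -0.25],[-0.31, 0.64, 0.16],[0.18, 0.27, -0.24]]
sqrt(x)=[[-0.97, 0.82, -1.26], [-0.57, 1.01, -0.28], [1.02, -0.29, 0.98]]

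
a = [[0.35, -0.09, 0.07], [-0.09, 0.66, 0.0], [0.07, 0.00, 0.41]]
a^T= [[0.35, -0.09, 0.07], [-0.09, 0.66, 0.0], [0.07, 0.00, 0.41]]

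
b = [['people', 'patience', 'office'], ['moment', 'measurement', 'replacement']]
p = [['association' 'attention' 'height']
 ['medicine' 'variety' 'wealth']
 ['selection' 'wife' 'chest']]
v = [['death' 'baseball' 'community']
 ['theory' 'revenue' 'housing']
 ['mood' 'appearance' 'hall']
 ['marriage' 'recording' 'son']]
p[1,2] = 'wealth'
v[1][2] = 'housing'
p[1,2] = 'wealth'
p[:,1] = ['attention', 'variety', 'wife']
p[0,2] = 'height'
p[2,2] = 'chest'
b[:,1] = ['patience', 'measurement']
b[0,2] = 'office'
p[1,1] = 'variety'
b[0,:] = ['people', 'patience', 'office']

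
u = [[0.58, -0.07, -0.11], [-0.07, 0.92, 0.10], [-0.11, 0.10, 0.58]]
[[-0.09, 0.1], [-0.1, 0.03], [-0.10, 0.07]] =u @ [[-0.2, 0.2], [-0.1, 0.03], [-0.20, 0.16]]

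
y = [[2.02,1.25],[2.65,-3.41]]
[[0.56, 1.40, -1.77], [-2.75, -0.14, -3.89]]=y @[[-0.15, 0.45, -1.07],[0.69, 0.39, 0.31]]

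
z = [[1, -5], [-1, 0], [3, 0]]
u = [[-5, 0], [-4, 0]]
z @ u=[[15, 0], [5, 0], [-15, 0]]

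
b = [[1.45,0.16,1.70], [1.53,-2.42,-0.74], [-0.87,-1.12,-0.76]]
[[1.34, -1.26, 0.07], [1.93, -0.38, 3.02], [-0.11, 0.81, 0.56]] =b@[[0.53, -0.56, 0.65], [-0.58, -0.12, -0.7], [0.39, -0.25, -0.45]]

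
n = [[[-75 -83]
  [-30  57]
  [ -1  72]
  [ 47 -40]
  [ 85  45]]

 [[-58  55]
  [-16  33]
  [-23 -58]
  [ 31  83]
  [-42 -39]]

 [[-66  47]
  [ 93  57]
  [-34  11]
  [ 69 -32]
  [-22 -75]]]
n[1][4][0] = -42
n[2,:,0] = [-66, 93, -34, 69, -22]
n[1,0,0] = -58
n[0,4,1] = 45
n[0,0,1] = -83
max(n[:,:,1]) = 83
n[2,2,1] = 11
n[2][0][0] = -66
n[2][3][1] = -32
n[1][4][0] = -42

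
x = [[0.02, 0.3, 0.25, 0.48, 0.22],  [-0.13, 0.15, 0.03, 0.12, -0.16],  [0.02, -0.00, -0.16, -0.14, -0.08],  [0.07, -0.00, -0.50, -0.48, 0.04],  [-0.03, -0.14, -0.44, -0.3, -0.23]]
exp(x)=[[1.01, 0.31, 0.1, 0.37, 0.18], [-0.13, 1.15, 0.02, 0.10, -0.17], [0.02, 0.01, 0.89, -0.09, -0.07], [0.05, 0.01, -0.37, 0.65, 0.05], [-0.03, -0.14, -0.32, -0.2, 0.81]]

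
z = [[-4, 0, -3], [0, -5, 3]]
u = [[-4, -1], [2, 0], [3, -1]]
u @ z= [[16, 5, 9], [-8, 0, -6], [-12, 5, -12]]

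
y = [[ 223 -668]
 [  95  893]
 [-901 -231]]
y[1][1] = 893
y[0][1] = -668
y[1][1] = 893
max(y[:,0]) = 223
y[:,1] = [-668, 893, -231]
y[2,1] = -231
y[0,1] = -668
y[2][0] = -901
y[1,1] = 893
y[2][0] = -901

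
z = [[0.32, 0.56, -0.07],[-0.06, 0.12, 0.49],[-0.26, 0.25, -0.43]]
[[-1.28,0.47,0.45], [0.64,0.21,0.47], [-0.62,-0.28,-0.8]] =z@[[-1.34, 0.81, 1.4], [-1.34, 0.43, 0.14], [1.47, 0.42, 1.09]]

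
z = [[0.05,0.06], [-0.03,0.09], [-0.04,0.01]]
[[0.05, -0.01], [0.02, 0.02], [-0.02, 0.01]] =z @ [[0.59, -0.3], [0.42, 0.15]]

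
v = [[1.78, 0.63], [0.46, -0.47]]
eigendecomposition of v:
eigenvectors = [[0.98, -0.26], [0.19, 0.97]]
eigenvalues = [1.9, -0.59]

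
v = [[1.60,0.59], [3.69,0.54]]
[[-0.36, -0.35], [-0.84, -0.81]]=v@[[-0.23, -0.22], [0.01, 0.01]]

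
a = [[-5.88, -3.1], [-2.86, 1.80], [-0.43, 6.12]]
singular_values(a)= [7.6, 5.96]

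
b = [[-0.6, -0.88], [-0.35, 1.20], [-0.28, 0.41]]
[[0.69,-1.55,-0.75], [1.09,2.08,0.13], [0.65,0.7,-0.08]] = b @[[-1.74, 0.03, 0.77],[0.40, 1.74, 0.33]]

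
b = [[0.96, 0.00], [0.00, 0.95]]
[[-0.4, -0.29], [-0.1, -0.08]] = b @ [[-0.42, -0.30],  [-0.11, -0.08]]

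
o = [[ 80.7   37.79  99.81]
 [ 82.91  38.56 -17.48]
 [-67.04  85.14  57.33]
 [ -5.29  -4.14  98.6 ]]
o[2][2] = 57.33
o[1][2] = -17.48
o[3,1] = -4.14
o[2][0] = -67.04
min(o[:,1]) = -4.14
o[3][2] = 98.6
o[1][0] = 82.91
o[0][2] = 99.81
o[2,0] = -67.04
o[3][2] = 98.6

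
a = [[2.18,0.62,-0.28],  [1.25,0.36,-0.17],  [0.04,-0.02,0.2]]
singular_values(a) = [2.63, 0.2, 0.0]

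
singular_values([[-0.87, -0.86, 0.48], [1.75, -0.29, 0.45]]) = [1.97, 1.1]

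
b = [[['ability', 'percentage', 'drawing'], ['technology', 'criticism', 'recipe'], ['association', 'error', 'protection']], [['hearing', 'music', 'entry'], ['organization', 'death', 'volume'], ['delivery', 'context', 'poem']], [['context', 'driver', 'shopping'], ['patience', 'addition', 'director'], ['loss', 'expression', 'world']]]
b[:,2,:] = [['association', 'error', 'protection'], ['delivery', 'context', 'poem'], ['loss', 'expression', 'world']]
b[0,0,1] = 'percentage'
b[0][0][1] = 'percentage'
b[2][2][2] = 'world'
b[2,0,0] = 'context'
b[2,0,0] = 'context'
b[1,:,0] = ['hearing', 'organization', 'delivery']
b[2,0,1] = 'driver'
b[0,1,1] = 'criticism'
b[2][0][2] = 'shopping'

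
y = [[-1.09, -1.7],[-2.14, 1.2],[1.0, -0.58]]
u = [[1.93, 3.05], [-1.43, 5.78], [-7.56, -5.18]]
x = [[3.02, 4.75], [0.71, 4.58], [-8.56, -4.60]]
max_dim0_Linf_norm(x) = 8.56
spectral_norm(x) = 11.47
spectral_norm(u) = 10.16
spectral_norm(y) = 2.72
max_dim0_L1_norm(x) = 13.93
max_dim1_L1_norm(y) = 3.34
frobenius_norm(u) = 11.51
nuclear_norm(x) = 15.48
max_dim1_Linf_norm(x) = 8.56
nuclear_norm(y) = 4.73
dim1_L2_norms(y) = [2.02, 2.45, 1.16]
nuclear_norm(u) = 15.57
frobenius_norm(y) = 3.38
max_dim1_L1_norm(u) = 12.74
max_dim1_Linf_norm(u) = 7.56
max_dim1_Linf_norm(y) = 2.14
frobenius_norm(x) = 12.15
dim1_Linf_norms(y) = [1.7, 2.14, 1.0]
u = x + y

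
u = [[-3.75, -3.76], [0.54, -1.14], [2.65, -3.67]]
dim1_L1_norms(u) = [7.51, 1.68, 6.32]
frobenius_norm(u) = 7.09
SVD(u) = [[-0.89,  0.46], [-0.15,  -0.21], [-0.43,  -0.87]] @ diag([5.519182506718443, 4.45211460516608]) @ [[0.38, 0.92], [-0.92, 0.38]]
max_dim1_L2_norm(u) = 5.31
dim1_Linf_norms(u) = [3.76, 1.14, 3.67]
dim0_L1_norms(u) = [6.94, 8.57]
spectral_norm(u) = 5.52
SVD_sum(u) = [[-1.88,  -4.54], [-0.32,  -0.78], [-0.91,  -2.2]] + [[-1.87, 0.78], [0.86, -0.36], [3.56, -1.47]]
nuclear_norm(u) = 9.97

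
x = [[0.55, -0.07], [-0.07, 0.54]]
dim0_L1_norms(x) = [0.62, 0.61]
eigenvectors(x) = [[0.73, 0.68], [-0.68, 0.73]]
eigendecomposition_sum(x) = [[0.33,-0.31], [-0.31,0.29]] + [[0.22, 0.24], [0.24, 0.25]]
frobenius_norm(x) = 0.78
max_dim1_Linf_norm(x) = 0.55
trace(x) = 1.09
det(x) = 0.29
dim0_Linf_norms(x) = [0.55, 0.54]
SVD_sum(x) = [[0.33, -0.31],[-0.31, 0.29]] + [[0.22,0.24], [0.24,0.25]]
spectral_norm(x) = 0.62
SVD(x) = [[-0.73,0.68], [0.68,0.73]] @ diag([0.615178344238091, 0.47482165576190904]) @ [[-0.73,0.68], [0.68,0.73]]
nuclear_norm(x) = 1.09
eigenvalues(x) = [0.62, 0.47]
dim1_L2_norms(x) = [0.55, 0.54]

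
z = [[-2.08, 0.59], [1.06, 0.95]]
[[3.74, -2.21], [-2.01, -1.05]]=z @ [[-1.82, 0.57], [-0.08, -1.74]]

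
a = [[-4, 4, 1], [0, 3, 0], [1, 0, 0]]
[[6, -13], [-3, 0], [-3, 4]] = a@[[-3, 4], [-1, 0], [-2, 3]]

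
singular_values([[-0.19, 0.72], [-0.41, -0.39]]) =[0.82, 0.45]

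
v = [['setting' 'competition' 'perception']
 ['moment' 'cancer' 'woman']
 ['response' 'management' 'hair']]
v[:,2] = ['perception', 'woman', 'hair']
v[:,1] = ['competition', 'cancer', 'management']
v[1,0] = 'moment'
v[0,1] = 'competition'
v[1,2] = 'woman'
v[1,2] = 'woman'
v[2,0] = 'response'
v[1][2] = 'woman'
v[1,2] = 'woman'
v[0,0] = 'setting'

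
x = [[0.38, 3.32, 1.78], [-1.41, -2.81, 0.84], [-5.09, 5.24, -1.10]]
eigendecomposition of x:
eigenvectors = [[-0.00-0.57j,(-0+0.57j),(0.02+0j)], [(0.22+0j),0.22-0.00j,(-0.5+0j)], [(0.79+0j),(0.79-0j),0.87+0.00j]]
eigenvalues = [(0.34+3.71j), (0.34-3.71j), (-4.22+0j)]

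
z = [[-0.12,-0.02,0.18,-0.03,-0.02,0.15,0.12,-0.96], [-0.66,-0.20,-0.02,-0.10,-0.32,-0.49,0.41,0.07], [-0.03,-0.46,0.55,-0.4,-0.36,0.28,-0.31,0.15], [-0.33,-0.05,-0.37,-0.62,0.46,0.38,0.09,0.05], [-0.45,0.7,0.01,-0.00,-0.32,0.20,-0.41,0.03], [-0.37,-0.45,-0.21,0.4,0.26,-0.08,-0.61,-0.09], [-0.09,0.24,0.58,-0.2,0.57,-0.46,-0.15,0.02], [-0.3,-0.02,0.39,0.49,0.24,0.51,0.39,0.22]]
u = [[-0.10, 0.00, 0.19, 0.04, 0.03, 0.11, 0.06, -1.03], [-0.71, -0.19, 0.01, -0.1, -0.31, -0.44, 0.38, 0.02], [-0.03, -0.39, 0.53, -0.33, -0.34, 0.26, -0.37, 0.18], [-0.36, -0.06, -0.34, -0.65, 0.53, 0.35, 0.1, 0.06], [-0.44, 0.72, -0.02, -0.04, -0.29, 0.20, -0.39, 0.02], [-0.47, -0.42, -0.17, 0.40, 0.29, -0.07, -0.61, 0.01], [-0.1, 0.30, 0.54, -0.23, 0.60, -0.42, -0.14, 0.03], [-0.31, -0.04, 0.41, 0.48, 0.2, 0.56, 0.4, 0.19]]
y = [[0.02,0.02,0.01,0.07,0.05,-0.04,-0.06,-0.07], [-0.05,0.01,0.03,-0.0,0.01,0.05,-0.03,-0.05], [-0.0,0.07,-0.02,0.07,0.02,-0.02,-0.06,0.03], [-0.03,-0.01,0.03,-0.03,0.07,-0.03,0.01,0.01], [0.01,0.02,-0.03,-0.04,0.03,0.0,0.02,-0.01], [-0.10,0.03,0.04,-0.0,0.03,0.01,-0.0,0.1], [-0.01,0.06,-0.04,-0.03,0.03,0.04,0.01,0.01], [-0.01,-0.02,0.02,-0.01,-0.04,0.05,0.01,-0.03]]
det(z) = -1.01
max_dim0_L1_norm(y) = 0.31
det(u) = -1.05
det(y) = 0.00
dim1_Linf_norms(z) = [0.96, 0.66, 0.55, 0.62, 0.7, 0.61, 0.58, 0.51]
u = z + y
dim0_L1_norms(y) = [0.23, 0.24, 0.22, 0.25, 0.28, 0.24, 0.2, 0.31]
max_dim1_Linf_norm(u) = 1.03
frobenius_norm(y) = 0.31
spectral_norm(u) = 1.12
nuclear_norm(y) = 0.70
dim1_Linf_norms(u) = [1.03, 0.71, 0.53, 0.65, 0.72, 0.61, 0.6, 0.56]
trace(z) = -0.72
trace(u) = -0.72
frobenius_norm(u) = 2.86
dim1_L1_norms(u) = [1.56, 2.16, 2.43, 2.45, 2.12, 2.44, 2.36, 2.59]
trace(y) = 0.00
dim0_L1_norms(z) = [2.35, 2.14, 2.31, 2.24, 2.55, 2.55, 2.49, 1.59]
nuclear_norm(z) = 8.01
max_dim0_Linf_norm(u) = 1.03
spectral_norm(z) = 1.01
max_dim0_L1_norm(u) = 2.59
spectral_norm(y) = 0.18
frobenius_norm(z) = 2.83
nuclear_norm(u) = 8.07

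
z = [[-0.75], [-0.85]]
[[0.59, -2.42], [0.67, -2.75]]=z @ [[-0.79, 3.23]]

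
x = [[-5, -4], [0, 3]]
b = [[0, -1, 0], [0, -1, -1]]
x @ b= [[0, 9, 4], [0, -3, -3]]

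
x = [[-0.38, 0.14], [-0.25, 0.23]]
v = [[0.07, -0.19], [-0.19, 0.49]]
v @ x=[[0.02, -0.03], [-0.05, 0.09]]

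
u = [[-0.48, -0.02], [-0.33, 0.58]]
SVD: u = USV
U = [[-0.45, -0.89], [-0.89, 0.45]]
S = [0.72, 0.4]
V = [[0.71, -0.7],[0.7, 0.71]]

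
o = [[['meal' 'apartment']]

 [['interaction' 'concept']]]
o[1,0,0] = 'interaction'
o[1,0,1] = 'concept'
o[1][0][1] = 'concept'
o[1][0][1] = 'concept'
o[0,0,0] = 'meal'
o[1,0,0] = 'interaction'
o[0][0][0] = 'meal'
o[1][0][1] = 'concept'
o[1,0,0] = 'interaction'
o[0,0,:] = ['meal', 'apartment']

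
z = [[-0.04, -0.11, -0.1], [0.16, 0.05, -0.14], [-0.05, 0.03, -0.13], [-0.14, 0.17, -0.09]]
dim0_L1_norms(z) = [0.39, 0.36, 0.46]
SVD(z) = [[-0.06, -0.19, -0.88], [-0.21, -0.91, 0.31], [-0.48, -0.16, -0.33], [-0.85, 0.33, 0.17]] @ diag([0.2633314488340281, 0.22523837892563597, 0.168000656885392]) @ [[0.42,-0.62,0.66], [-0.78,0.12,0.61], [0.46,0.77,0.43]]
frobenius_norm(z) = 0.39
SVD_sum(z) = [[-0.01, 0.01, -0.01], [-0.02, 0.03, -0.04], [-0.05, 0.08, -0.08], [-0.09, 0.14, -0.15]] + [[0.03, -0.01, -0.03], [0.16, -0.02, -0.13], [0.03, -0.0, -0.02], [-0.06, 0.01, 0.05]] + [[-0.07, -0.11, -0.06],[0.02, 0.04, 0.02],[-0.03, -0.04, -0.02],[0.01, 0.02, 0.01]]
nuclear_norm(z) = 0.66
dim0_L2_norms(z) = [0.22, 0.21, 0.23]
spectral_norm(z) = 0.26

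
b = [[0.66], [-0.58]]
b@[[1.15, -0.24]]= [[0.76, -0.16], [-0.67, 0.14]]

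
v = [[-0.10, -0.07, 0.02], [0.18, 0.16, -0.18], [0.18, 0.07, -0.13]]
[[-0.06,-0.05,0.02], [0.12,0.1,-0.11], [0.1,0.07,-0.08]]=v@[[0.42, 0.25, -0.05], [0.25, 0.35, 0.02], [-0.05, 0.02, 0.58]]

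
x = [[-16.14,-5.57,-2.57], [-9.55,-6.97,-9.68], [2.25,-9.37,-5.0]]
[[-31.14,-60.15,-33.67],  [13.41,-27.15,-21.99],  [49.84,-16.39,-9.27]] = x @ [[3.42, 2.82, 1.60], [-3.18, 3.92, 1.63], [-2.47, -2.80, -0.48]]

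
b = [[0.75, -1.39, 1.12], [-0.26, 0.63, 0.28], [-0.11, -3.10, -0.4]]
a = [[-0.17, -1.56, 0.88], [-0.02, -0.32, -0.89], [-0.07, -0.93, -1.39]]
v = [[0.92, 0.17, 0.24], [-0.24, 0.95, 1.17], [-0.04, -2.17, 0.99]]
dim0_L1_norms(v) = [1.2, 3.29, 2.4]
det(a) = 0.01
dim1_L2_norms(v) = [0.97, 1.53, 2.39]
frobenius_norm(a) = 2.63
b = a + v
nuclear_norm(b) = 5.20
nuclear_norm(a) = 3.72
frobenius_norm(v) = 2.99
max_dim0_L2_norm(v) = 2.37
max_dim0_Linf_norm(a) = 1.56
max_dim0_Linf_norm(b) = 3.1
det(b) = 1.63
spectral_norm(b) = 3.47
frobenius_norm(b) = 3.75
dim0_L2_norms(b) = [0.8, 3.46, 1.22]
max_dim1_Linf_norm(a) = 1.56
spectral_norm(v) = 2.43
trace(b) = 0.98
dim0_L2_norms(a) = [0.18, 1.84, 1.87]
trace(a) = -1.88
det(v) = 3.37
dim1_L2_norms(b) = [1.94, 0.74, 3.13]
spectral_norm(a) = 1.92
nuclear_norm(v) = 4.84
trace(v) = 2.86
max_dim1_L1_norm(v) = 3.2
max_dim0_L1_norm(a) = 3.16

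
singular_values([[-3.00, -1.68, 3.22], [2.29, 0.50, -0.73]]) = [5.2, 1.1]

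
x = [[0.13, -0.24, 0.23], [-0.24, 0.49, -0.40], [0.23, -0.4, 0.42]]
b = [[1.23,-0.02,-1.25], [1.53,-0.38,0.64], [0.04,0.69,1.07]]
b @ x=[[-0.12, 0.2, -0.23], [0.44, -0.81, 0.77], [0.09, -0.10, 0.18]]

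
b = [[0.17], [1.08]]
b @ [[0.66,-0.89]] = [[0.11, -0.15],[0.71, -0.96]]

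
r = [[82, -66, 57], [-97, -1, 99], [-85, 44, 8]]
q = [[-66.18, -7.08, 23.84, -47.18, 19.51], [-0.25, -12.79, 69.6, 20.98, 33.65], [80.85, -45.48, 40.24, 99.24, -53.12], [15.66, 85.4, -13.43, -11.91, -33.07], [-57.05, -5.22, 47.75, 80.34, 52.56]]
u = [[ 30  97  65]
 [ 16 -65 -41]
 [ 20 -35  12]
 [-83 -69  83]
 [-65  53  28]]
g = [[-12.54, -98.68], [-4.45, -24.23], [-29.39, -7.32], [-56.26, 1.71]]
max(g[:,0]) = -4.45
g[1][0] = -4.45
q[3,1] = 85.4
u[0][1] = 97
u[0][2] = 65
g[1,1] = -24.23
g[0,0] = -12.54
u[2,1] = -35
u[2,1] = -35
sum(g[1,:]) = -28.68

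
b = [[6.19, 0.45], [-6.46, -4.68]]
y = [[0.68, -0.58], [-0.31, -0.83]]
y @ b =[[7.96, 3.02], [3.44, 3.74]]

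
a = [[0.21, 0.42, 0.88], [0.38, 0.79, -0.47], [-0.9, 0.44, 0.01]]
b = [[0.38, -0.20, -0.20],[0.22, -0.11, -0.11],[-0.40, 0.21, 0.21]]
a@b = [[-0.18, 0.10, 0.1], [0.51, -0.26, -0.26], [-0.25, 0.13, 0.13]]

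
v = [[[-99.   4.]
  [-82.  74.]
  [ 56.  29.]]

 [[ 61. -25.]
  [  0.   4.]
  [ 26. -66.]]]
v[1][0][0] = 61.0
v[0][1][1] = 74.0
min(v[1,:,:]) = -66.0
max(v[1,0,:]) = 61.0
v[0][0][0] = -99.0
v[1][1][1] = 4.0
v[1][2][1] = -66.0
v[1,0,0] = 61.0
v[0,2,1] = 29.0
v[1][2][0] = 26.0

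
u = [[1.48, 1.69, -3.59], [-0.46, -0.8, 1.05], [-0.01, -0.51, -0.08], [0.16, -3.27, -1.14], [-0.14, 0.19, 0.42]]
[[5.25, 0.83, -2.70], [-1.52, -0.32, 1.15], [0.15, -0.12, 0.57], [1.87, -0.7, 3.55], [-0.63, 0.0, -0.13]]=u@[[1.17, 0.3, -1.09],[-0.15, 0.23, -1.07],[-1.05, -0.00, -0.2]]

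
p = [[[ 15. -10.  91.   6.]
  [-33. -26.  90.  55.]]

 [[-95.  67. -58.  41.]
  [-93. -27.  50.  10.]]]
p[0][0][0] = 15.0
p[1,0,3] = 41.0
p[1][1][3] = 10.0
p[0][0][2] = 91.0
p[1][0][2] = -58.0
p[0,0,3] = 6.0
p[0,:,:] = [[15.0, -10.0, 91.0, 6.0], [-33.0, -26.0, 90.0, 55.0]]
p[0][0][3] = 6.0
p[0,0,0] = 15.0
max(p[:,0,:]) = 91.0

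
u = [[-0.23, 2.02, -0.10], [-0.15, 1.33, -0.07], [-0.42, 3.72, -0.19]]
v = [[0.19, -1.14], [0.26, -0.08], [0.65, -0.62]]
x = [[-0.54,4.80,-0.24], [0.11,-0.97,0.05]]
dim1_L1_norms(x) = [5.58, 1.13]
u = v @ x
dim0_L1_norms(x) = [0.65, 5.77, 0.29]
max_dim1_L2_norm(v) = 1.16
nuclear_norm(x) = 4.94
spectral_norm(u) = 4.47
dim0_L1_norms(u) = [0.8, 7.07, 0.36]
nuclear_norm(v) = 1.90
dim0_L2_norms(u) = [0.5, 4.44, 0.23]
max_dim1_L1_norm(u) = 4.33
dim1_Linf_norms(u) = [2.02, 1.33, 3.72]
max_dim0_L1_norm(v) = 1.84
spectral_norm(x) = 4.93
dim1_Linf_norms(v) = [1.14, 0.26, 0.65]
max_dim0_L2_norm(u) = 4.44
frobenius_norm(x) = 4.93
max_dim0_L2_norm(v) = 1.3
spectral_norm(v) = 1.40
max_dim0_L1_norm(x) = 5.77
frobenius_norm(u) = 4.47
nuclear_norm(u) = 4.48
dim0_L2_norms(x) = [0.55, 4.9, 0.25]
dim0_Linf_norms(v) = [0.65, 1.14]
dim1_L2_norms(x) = [4.84, 0.98]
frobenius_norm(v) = 1.49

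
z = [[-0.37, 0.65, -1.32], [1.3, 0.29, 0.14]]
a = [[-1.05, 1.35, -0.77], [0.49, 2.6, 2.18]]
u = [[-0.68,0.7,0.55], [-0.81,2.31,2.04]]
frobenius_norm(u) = 3.38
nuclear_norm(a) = 5.28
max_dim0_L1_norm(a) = 3.95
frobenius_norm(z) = 2.02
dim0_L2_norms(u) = [1.06, 2.41, 2.11]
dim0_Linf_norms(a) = [1.05, 2.6, 2.18]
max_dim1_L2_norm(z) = 1.52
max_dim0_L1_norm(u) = 3.01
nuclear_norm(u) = 3.77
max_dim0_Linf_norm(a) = 2.6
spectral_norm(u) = 3.35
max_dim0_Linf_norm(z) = 1.32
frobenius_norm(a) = 3.91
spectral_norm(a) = 3.46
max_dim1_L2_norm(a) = 3.43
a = u + z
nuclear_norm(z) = 2.84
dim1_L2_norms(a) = [1.88, 3.43]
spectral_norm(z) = 1.61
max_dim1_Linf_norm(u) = 2.31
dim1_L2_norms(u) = [1.12, 3.19]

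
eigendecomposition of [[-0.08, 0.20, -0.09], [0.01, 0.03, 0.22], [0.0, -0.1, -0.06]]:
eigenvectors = [[(-1+0j), (-0.78+0j), -0.78-0.00j], [0.01+0.00j, -0.09-0.50j, -0.09+0.50j], [0.04+0.00j, 0.36+0.05j, (0.36-0.05j)]]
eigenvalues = [(-0.08+0j), (-0.02+0.13j), (-0.02-0.13j)]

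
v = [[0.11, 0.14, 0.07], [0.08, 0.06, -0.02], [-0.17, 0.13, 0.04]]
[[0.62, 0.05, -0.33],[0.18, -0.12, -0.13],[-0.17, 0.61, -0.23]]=v @ [[2.43,  -2.19,  -0.26], [0.83,  1.41,  -1.97], [3.31,  1.28,  -0.33]]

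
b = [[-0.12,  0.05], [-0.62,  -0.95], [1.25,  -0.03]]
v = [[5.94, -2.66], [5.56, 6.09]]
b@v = [[-0.43, 0.62],[-8.96, -4.14],[7.26, -3.51]]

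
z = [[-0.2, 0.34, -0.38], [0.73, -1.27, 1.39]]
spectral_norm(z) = 2.09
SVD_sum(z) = [[-0.2, 0.34, -0.38], [0.73, -1.27, 1.39]] + [[-0.00, -0.00, -0.00],[-0.00, -0.00, -0.00]]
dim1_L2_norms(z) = [0.55, 2.02]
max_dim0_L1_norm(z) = 1.77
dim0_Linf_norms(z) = [0.73, 1.27, 1.39]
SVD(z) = [[-0.26, 0.97], [0.97, 0.26]] @ diag([2.092335869668989, 0.005532494601175799]) @ [[0.36, -0.63, 0.69], [-0.35, -0.78, -0.52]]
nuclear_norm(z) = 2.10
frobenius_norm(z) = 2.09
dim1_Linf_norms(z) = [0.38, 1.39]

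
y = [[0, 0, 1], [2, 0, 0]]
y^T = [[0, 2], [0, 0], [1, 0]]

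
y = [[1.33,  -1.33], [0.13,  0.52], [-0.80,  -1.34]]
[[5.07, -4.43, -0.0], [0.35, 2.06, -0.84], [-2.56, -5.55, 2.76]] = y@[[3.58, 0.51, -1.29], [-0.23, 3.84, -1.29]]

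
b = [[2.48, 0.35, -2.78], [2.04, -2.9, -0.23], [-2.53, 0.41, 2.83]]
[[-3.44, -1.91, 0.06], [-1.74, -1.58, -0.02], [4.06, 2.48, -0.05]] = b@[[0.37, 0.34, 0.00],[0.73, 0.70, 0.01],[1.66, 1.08, -0.02]]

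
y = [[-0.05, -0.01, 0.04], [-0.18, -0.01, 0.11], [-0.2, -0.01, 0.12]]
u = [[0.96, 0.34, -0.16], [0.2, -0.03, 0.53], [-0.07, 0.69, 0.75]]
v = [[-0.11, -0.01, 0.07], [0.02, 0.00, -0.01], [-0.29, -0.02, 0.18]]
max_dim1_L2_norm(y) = 0.23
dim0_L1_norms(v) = [0.42, 0.03, 0.26]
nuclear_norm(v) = 0.37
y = u @ v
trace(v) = 0.07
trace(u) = 1.68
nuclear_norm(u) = 2.53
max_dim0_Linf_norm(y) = 0.2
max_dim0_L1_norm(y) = 0.43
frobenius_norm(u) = 1.56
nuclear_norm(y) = 0.33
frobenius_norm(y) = 0.32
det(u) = -0.46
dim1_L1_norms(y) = [0.1, 0.3, 0.33]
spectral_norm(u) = 1.11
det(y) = 0.00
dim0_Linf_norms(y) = [0.2, 0.01, 0.12]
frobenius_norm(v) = 0.37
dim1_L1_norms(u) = [1.46, 0.76, 1.51]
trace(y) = 0.06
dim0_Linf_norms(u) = [0.96, 0.69, 0.75]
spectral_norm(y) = 0.32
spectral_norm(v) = 0.37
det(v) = 0.00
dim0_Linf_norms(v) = [0.29, 0.02, 0.18]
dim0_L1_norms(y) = [0.43, 0.03, 0.27]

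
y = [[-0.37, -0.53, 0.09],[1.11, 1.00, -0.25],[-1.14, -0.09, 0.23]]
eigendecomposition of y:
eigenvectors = [[(0.11+0.35j), (0.11-0.35j), (0.19+0j)],[(0.05-0.64j), 0.05+0.64j, 0.03+0.00j],[-0.67+0.00j, -0.67-0.00j, 0.98+0.00j]]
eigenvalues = [(0.43+0.51j), (0.43-0.51j), 0j]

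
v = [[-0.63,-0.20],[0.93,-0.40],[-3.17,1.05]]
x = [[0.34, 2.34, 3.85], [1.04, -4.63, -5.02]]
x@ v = [[-10.24, 3.04], [10.95, -3.63]]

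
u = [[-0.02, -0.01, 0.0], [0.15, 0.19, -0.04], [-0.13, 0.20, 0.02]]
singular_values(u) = [0.28, 0.2, 0.0]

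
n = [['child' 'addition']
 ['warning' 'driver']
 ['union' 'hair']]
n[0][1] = 'addition'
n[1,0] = 'warning'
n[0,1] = 'addition'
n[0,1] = 'addition'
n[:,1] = ['addition', 'driver', 'hair']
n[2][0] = 'union'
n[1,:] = ['warning', 'driver']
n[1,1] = 'driver'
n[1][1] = 'driver'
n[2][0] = 'union'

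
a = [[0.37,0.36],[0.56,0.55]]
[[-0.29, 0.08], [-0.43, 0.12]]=a @ [[-2.65, 0.76], [1.91, -0.55]]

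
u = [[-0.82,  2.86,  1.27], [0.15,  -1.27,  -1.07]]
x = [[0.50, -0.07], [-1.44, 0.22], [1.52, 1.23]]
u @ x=[[-2.60, 2.25], [0.28, -1.61]]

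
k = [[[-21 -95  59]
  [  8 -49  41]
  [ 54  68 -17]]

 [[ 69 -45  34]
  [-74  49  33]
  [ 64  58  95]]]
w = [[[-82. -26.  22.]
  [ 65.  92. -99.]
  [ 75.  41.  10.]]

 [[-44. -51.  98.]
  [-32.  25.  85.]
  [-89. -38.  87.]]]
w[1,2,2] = 87.0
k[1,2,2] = 95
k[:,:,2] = [[59, 41, -17], [34, 33, 95]]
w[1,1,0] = -32.0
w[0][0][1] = -26.0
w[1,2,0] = -89.0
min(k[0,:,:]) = -95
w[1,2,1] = -38.0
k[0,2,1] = 68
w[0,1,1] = 92.0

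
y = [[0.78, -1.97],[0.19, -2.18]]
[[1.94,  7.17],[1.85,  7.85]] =y@ [[0.44, 0.13], [-0.81, -3.59]]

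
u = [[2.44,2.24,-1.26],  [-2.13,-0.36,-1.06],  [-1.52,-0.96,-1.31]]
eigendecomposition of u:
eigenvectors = [[(-0.04+0j), 0.73+0.00j, 0.73-0.00j], [(0.54+0j), -0.51+0.38j, (-0.51-0.38j)], [0.84+0.00j, -0.25-0.02j, -0.25+0.02j]]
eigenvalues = [(-1.86+0j), (1.32+1.19j), (1.32-1.19j)]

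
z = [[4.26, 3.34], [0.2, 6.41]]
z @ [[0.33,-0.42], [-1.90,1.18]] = [[-4.94, 2.15], [-12.11, 7.48]]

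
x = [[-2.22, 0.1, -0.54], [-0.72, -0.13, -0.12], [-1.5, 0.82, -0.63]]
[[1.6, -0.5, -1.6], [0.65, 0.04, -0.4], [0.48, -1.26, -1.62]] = x @ [[-0.92, 0.10, 0.65],  [-0.54, -1.12, -0.66],  [0.72, 0.31, 0.17]]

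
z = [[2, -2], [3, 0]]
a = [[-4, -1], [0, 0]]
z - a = [[6, -1], [3, 0]]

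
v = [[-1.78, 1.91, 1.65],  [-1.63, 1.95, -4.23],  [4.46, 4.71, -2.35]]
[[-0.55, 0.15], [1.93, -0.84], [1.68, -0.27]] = v@ [[0.04, 0.05], [0.11, -0.02], [-0.42, 0.17]]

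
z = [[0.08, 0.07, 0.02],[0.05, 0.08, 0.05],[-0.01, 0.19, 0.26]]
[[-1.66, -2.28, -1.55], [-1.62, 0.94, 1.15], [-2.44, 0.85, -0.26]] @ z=[[-0.23, -0.59, -0.55], [-0.09, 0.18, 0.31], [-0.15, -0.15, -0.07]]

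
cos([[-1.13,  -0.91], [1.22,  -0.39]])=[[0.81, -0.73], [0.98, 1.41]]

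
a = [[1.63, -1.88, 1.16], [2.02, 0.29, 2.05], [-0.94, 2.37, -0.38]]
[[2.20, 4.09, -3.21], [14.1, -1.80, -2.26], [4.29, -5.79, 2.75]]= a @ [[3.53, -4.95, 3.76], [3.67, -3.68, 1.84], [2.88, 4.52, -5.07]]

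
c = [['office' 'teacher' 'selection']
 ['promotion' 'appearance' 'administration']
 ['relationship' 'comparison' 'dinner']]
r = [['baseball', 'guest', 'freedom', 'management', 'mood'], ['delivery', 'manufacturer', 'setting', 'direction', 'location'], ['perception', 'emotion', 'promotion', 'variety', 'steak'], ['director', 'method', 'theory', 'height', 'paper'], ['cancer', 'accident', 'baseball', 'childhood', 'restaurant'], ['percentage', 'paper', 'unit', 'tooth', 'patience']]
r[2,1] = 'emotion'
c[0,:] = ['office', 'teacher', 'selection']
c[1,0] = 'promotion'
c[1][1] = 'appearance'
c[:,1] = ['teacher', 'appearance', 'comparison']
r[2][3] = 'variety'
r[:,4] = ['mood', 'location', 'steak', 'paper', 'restaurant', 'patience']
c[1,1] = 'appearance'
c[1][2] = 'administration'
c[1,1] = 'appearance'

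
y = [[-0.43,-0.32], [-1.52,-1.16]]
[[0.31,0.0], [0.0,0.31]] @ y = [[-0.13, -0.10], [-0.47, -0.36]]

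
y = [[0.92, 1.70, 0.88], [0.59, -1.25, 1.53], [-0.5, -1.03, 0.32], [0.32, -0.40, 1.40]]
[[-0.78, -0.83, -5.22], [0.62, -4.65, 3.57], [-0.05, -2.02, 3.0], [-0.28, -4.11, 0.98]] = y@[[1.24, 1.05, 0.13], [-0.77, 0.51, -3.04], [-0.70, -3.03, -0.2]]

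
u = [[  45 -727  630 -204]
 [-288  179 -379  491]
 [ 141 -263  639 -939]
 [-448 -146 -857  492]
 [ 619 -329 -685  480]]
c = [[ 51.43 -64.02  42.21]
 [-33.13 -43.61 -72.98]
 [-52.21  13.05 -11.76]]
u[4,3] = 480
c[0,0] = 51.43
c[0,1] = -64.02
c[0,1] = -64.02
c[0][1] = -64.02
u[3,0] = -448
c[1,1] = -43.61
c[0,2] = 42.21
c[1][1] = -43.61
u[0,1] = -727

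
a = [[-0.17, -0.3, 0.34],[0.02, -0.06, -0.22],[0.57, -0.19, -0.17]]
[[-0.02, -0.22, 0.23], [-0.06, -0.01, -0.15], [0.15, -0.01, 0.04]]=a@[[0.39,0.15,0.26], [0.15,0.56,-0.08], [0.26,-0.08,0.74]]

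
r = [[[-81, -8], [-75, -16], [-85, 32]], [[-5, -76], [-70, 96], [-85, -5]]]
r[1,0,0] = -5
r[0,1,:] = [-75, -16]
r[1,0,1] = -76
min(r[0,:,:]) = -85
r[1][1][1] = 96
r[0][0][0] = -81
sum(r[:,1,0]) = -145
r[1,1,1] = 96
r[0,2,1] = 32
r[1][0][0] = -5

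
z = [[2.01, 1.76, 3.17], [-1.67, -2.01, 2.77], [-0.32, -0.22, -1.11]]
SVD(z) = [[-0.86, 0.45, 0.24],[-0.43, -0.89, 0.11],[0.27, -0.01, 0.96]] @ diag([4.420384194292626, 3.678532721048597, 0.0007713771704361939]) @ [[-0.25, -0.16, -0.96], [0.65, 0.7, -0.29], [0.72, -0.69, -0.07]]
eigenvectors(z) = [[0.72+0.00j, (0.59+0.16j), 0.59-0.16j], [-0.69+0.00j, -0.79+0.00j, (-0.79-0j)], [(-0.07+0j), -0.06-0.04j, -0.06+0.04j]]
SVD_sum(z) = [[0.94,0.61,3.64], [0.47,0.30,1.83], [-0.29,-0.19,-1.12]] + [[1.07,  1.15,  -0.47], [-2.14,  -2.31,  0.94], [-0.03,  -0.03,  0.01]] + [[0.00,-0.0,-0.0], [0.00,-0.0,-0.00], [0.00,-0.00,-0.0]]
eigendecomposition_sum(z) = [[0.12+0.00j, (0.05+0j), 0.45+0.00j], [-0.11-0.00j, -0.05-0.00j, -0.43-0.00j], [-0.01-0.00j, (-0.01-0j), (-0.04-0j)]] + [[0.95-1.21j, 0.85-0.28j, 1.36-9.70j],[-0.78+1.85j, -0.98+0.65j, (1.6+12.69j)],[-0.15+0.10j, -0.11-0.00j, -0.53+1.04j]] + [[(0.95+1.21j), (0.85+0.28j), 1.36+9.70j],[-0.78-1.85j, -0.98-0.65j, (1.6-12.69j)],[-0.15-0.10j, (-0.11+0j), -0.53-1.04j]]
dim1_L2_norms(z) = [4.15, 3.81, 1.18]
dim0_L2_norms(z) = [2.63, 2.68, 4.35]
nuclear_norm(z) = 8.10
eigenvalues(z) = [(0.02+0j), (-0.57+0.48j), (-0.57-0.48j)]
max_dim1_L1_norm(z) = 6.94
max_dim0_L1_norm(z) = 7.05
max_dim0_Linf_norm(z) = 3.17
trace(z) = -1.11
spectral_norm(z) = 4.42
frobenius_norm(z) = 5.75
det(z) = 0.01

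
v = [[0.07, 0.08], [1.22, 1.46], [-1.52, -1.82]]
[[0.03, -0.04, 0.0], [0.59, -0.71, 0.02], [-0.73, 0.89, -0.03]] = v @ [[-0.38, -0.2, 0.34], [0.72, -0.32, -0.27]]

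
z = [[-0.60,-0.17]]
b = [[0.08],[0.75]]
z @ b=[[-0.18]]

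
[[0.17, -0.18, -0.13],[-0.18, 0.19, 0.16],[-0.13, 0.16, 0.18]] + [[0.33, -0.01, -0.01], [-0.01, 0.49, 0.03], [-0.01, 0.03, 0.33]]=[[0.50,-0.19,-0.14], [-0.19,0.68,0.19], [-0.14,0.19,0.51]]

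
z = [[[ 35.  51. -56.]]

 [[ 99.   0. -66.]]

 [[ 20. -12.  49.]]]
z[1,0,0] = 99.0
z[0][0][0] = 35.0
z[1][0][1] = 0.0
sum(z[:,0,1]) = 39.0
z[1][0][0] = 99.0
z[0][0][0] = 35.0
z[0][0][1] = 51.0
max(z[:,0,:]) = 99.0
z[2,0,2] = 49.0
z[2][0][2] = 49.0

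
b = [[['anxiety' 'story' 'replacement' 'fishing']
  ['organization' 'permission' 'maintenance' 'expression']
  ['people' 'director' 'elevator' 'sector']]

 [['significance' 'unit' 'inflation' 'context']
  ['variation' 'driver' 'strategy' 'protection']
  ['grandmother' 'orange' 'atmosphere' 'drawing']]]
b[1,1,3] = 'protection'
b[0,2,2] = 'elevator'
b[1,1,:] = ['variation', 'driver', 'strategy', 'protection']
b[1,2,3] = 'drawing'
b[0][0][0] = 'anxiety'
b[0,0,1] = 'story'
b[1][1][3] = 'protection'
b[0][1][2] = 'maintenance'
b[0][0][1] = 'story'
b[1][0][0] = 'significance'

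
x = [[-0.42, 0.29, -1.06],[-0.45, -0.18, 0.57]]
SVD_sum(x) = [[-0.18, 0.31, -1.09], [0.08, -0.14, 0.49]] + [[-0.24, -0.02, 0.03], [-0.53, -0.04, 0.08]]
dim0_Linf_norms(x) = [0.45, 0.29, 1.06]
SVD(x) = [[-0.91,  0.41], [0.41,  0.91]] @ diag([1.2629772770065684, 0.5905830997963573]) @ [[0.16, -0.27, 0.95], [-0.99, -0.08, 0.14]]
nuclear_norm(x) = 1.85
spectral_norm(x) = 1.26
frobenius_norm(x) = 1.39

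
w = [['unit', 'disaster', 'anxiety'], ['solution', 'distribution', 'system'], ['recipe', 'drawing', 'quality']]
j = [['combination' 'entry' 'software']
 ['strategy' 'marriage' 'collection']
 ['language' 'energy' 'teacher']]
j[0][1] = 'entry'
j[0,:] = ['combination', 'entry', 'software']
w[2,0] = 'recipe'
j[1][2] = 'collection'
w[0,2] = 'anxiety'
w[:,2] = ['anxiety', 'system', 'quality']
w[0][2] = 'anxiety'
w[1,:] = ['solution', 'distribution', 'system']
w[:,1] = ['disaster', 'distribution', 'drawing']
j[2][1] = 'energy'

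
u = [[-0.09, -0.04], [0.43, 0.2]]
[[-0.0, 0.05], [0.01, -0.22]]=u@[[-0.5, -0.96], [1.15, 0.94]]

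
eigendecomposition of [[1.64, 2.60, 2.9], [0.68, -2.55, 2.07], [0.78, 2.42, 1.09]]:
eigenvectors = [[-0.86, -0.9, 0.21], [-0.24, 0.10, -0.89], [-0.45, 0.42, 0.42]]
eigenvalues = [3.86, -0.0, -3.68]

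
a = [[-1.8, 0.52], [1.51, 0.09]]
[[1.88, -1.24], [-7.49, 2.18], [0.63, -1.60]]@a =[[-5.26, 0.87], [16.77, -3.70], [-3.55, 0.18]]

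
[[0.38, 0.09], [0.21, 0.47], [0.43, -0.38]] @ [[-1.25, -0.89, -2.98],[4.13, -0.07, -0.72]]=[[-0.10, -0.34, -1.2], [1.68, -0.22, -0.96], [-2.11, -0.36, -1.01]]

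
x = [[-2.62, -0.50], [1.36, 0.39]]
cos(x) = [[-0.89, -0.34], [0.92, 1.16]]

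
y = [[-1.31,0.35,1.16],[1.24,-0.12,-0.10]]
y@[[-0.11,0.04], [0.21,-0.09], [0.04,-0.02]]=[[0.26, -0.11], [-0.17, 0.06]]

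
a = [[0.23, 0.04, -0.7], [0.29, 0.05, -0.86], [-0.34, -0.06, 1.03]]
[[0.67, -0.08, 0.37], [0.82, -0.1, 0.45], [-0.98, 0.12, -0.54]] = a @ [[-0.94, 0.85, -0.14], [0.43, 0.05, 0.02], [-1.24, 0.4, -0.57]]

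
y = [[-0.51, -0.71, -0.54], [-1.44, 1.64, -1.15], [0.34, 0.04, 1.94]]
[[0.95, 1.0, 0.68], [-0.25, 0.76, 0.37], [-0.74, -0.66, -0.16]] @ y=[[-1.69, 0.99, -0.34],[-0.84, 1.44, -0.02],[1.27, -0.56, 0.85]]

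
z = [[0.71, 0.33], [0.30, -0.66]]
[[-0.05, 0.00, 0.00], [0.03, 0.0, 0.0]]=z @ [[-0.04, 0.0, 0.0], [-0.06, 0.00, 0.0]]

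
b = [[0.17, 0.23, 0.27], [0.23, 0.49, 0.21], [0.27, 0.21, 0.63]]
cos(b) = [[0.93, -0.10, -0.12], [-0.1, 0.84, -0.14], [-0.12, -0.14, 0.76]]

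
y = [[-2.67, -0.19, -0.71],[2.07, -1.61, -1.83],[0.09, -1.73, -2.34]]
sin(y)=[[-0.31, 0.44, 0.54], [-0.89, 0.21, 0.14], [-1.11, 0.53, 0.53]]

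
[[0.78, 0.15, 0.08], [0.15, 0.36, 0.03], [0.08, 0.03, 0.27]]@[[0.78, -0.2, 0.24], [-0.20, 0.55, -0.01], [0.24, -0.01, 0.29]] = [[0.6, -0.07, 0.21], [0.05, 0.17, 0.04], [0.12, -0.0, 0.1]]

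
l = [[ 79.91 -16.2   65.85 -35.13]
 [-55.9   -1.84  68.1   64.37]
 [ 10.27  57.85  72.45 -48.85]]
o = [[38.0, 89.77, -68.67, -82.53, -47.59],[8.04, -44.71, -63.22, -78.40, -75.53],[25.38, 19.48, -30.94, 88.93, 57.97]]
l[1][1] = -1.84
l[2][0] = 10.27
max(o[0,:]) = 89.77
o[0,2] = -68.67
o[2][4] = 57.97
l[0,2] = 65.85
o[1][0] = 8.04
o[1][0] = 8.04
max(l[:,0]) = 79.91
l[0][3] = -35.13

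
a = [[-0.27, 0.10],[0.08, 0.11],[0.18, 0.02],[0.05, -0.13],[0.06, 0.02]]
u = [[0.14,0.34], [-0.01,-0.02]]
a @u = [[-0.04, -0.09],[0.01, 0.02],[0.02, 0.06],[0.01, 0.02],[0.01, 0.02]]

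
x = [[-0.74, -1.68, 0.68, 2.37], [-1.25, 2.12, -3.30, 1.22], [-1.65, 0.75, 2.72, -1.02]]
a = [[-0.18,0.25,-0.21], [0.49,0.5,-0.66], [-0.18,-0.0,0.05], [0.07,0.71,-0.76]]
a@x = [[0.17, 0.67, -1.52, 0.09],[0.10, -0.26, -3.11, 2.44],[0.05, 0.34, 0.01, -0.48],[0.31, 0.82, -4.36, 1.81]]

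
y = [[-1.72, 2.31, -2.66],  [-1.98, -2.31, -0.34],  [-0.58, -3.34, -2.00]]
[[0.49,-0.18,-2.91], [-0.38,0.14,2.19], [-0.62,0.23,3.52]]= y@[[-0.03, 0.01, 0.17], [0.19, -0.07, -1.10], [-0.00, 0.00, 0.03]]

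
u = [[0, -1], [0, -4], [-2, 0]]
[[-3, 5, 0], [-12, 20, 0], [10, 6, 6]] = u @ [[-5, -3, -3], [3, -5, 0]]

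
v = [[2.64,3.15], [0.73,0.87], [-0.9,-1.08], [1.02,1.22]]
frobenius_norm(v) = 4.76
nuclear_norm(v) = 4.77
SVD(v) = [[-0.86, -0.34], [-0.24, -0.26], [0.3, -0.84], [-0.33, 0.33]] @ diag([4.763095959691822, 0.004108377714453647]) @ [[-0.64,-0.77], [-0.77,0.64]]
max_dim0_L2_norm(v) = 3.65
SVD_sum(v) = [[2.64, 3.15], [0.73, 0.87], [-0.9, -1.08], [1.02, 1.22]] + [[0.00, -0.0],[0.0, -0.0],[0.0, -0.00],[-0.00, 0.0]]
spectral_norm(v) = 4.76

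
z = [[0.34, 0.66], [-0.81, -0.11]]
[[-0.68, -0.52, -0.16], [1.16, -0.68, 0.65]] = z @ [[-1.39, 1.02, -0.83], [-0.31, -1.32, 0.18]]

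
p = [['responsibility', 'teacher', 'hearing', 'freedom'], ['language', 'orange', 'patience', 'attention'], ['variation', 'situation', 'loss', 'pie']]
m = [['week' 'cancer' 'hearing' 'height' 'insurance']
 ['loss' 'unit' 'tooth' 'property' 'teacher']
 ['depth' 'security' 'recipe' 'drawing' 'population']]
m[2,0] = 'depth'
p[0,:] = ['responsibility', 'teacher', 'hearing', 'freedom']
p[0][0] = 'responsibility'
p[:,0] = ['responsibility', 'language', 'variation']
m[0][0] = 'week'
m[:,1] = ['cancer', 'unit', 'security']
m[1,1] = 'unit'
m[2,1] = 'security'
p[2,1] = 'situation'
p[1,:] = ['language', 'orange', 'patience', 'attention']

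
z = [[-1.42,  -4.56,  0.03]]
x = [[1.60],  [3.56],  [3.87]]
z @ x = [[-18.39]]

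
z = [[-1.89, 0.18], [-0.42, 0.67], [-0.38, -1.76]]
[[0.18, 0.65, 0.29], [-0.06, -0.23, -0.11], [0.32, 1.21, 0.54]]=z @ [[-0.11, -0.40, -0.18], [-0.16, -0.60, -0.27]]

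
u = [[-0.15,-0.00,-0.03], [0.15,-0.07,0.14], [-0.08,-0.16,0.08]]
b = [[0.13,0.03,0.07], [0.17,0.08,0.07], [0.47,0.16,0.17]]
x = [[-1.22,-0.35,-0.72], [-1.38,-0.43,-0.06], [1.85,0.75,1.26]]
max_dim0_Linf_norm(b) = 0.47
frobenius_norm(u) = 0.33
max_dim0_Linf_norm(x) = 1.85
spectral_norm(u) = 0.25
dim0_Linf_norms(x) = [1.85, 0.75, 1.26]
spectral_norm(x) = 3.06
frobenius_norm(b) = 0.58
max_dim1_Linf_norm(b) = 0.47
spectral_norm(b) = 0.58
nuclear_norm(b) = 0.63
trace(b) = 0.38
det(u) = -0.00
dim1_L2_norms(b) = [0.15, 0.2, 0.52]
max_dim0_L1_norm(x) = 4.45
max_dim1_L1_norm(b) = 0.8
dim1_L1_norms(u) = [0.18, 0.36, 0.32]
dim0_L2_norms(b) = [0.52, 0.18, 0.2]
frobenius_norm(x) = 3.13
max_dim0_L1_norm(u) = 0.38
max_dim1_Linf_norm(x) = 1.85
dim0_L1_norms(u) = [0.38, 0.23, 0.25]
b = u @ x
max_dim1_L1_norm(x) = 3.86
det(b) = -0.00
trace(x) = -0.39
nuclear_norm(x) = 3.81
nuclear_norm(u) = 0.49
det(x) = 0.21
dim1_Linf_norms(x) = [1.22, 1.38, 1.85]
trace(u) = -0.14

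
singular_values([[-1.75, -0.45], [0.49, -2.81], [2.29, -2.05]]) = [4.0, 2.19]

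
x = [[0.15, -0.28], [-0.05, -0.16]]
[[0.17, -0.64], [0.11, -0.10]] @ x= [[0.06, 0.05], [0.02, -0.01]]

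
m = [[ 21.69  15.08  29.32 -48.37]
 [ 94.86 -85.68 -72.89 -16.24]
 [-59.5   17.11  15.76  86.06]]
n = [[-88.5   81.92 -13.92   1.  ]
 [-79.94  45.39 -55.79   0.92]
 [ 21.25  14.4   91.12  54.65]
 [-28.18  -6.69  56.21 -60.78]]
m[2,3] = 86.06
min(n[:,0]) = -88.5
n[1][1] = 45.39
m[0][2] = 29.32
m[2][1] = 17.11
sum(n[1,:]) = -89.42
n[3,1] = -6.69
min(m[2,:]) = -59.5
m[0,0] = 21.69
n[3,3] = -60.78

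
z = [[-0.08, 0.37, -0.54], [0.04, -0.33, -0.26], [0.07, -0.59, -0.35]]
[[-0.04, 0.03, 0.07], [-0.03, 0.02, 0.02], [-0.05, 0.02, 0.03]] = z @ [[0.08, -0.03, -0.01], [0.04, -0.01, 0.02], [0.09, -0.05, -0.11]]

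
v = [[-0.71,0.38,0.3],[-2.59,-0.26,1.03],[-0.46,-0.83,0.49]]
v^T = [[-0.71, -2.59, -0.46], [0.38, -0.26, -0.83], [0.30, 1.03, 0.49]]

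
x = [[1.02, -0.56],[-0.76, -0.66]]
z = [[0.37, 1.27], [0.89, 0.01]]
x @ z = [[-0.12, 1.29], [-0.87, -0.97]]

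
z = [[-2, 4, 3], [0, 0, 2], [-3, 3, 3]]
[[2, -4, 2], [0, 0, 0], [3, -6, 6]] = z @[[-1, 2, -3], [0, 0, -1], [0, 0, 0]]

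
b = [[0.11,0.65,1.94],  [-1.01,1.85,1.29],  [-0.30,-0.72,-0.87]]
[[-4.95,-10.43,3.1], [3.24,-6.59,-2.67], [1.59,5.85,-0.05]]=b@[[-2.33, -2.21, 0.16], [2.83, -1.44, -3.22], [-3.37, -4.77, 2.67]]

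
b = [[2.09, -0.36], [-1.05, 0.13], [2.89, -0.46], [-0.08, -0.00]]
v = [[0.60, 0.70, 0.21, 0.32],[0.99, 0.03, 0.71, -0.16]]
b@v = [[0.9, 1.45, 0.18, 0.73], [-0.50, -0.73, -0.13, -0.36], [1.28, 2.01, 0.28, 1.0], [-0.05, -0.06, -0.02, -0.03]]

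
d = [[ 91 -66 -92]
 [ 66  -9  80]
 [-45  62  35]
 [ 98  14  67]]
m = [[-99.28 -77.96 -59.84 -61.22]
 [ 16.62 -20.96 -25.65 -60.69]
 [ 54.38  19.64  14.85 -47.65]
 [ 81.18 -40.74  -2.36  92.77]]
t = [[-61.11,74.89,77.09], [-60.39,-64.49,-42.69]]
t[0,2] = 77.09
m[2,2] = 14.85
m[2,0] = 54.38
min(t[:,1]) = -64.49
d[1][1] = -9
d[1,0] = 66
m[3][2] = -2.36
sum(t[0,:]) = 90.87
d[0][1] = -66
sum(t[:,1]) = 10.400000000000006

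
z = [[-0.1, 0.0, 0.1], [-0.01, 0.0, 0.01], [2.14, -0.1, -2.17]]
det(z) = -0.00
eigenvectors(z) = [[-0.05, 0.71, 0.69], [-0.0, 0.07, -0.21], [1.00, 0.7, 0.69]]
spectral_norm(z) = 3.05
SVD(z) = [[-0.05, -0.99, 0.1], [-0.0, -0.1, -1.00], [1.00, -0.05, -0.0]] @ diag([3.052650872216416, 0.004759449164675359, 8.826604640588309e-17]) @ [[0.70, -0.03, -0.71],[0.17, 0.98, 0.12],[-0.69, 0.21, -0.69]]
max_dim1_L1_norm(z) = 4.41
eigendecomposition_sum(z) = [[-0.1, 0.0, 0.1], [-0.01, 0.0, 0.01], [2.14, -0.10, -2.17]] + [[-0.0, -0.0, -0.00], [-0.0, -0.0, -0.00], [-0.00, -0.00, -0.0]] + [[-0.0,0.00,0.0], [0.0,-0.0,-0.0], [-0.0,0.0,0.0]]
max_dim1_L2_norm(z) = 3.05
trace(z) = -2.27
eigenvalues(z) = [-2.27, -0.0, -0.0]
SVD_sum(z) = [[-0.10, 0.0, 0.1], [-0.01, 0.00, 0.01], [2.14, -0.1, -2.17]] + [[-0.0, -0.00, -0.00], [-0.0, -0.00, -0.0], [-0.00, -0.0, -0.00]] + [[-0.00, 0.0, -0.0], [0.0, -0.0, 0.00], [0.0, -0.00, 0.00]]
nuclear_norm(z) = 3.06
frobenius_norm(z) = 3.05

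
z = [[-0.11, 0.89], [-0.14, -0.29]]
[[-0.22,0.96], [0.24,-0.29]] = z @ [[-0.96, -0.11], [-0.37, 1.06]]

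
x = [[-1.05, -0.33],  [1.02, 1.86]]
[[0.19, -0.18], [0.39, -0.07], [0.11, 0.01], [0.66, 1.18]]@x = [[-0.38, -0.4], [-0.48, -0.26], [-0.11, -0.02], [0.51, 1.98]]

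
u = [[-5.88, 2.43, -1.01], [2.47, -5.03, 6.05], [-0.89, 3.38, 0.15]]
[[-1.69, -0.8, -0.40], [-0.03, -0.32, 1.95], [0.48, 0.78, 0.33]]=u@[[0.38, 0.24, 0.04], [0.24, 0.29, 0.09], [0.04, 0.09, 0.38]]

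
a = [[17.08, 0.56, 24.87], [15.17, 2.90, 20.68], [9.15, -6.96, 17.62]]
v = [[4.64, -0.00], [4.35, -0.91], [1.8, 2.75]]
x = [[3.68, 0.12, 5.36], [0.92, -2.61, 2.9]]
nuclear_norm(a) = 52.13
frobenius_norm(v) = 7.22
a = v @ x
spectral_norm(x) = 7.21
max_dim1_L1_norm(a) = 42.51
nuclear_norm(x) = 9.74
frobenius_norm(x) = 7.64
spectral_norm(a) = 44.24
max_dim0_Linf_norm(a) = 24.87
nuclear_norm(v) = 9.50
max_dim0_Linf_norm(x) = 5.36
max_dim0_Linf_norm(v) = 4.64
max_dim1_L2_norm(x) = 6.5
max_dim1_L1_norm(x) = 9.16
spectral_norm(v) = 6.61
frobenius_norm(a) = 44.94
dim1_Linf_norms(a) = [24.87, 20.68, 17.62]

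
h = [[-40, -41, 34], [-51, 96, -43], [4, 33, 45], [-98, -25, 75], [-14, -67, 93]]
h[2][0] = 4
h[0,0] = -40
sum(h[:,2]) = 204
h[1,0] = -51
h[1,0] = -51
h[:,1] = [-41, 96, 33, -25, -67]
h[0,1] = -41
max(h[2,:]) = 45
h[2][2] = 45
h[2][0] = 4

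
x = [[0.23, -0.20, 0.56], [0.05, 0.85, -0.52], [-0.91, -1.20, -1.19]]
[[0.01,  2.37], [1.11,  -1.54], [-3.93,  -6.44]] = x@[[-5.2, 0.95], [3.75, 0.62], [3.5, 4.06]]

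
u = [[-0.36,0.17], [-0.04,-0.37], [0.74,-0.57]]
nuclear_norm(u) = 1.36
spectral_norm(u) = 1.03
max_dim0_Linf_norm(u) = 0.74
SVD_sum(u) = [[-0.3, 0.24], [0.16, -0.13], [0.72, -0.59]] + [[-0.06,  -0.07], [-0.20,  -0.24], [0.02,  0.02]]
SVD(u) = [[-0.37, -0.30], [0.20, -0.95], [0.91, 0.09]] @ diag([1.0306807284996022, 0.3274098897399543]) @ [[0.77, -0.63], [0.63, 0.77]]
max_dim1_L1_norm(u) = 1.31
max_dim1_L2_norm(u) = 0.93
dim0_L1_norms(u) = [1.14, 1.11]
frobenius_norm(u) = 1.08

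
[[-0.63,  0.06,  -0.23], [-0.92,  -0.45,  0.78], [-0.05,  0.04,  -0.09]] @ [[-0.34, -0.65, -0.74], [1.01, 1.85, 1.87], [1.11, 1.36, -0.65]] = [[0.02,0.21,0.73], [0.72,0.83,-0.67], [-0.04,-0.02,0.17]]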